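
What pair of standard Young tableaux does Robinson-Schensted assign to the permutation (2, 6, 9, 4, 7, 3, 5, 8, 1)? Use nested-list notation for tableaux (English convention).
Insert each entry of the permutation into P by Schensted row insertion, recording in Q the position of each new cell.

After inserting 2: P = [[2]].
After inserting 6: P = [[2, 6]].
After inserting 9: P = [[2, 6, 9]].
After inserting 4: P = [[2, 4, 9], [6]].
After inserting 7: P = [[2, 4, 7], [6, 9]].
After inserting 3: P = [[2, 3, 7], [4, 9], [6]].
After inserting 5: P = [[2, 3, 5], [4, 7], [6, 9]].
After inserting 8: P = [[2, 3, 5, 8], [4, 7], [6, 9]].
After inserting 1: P = [[1, 3, 5, 8], [2, 7], [4, 9], [6]].

So P = [[1, 3, 5, 8], [2, 7], [4, 9], [6]], Q = [[1, 2, 3, 8], [4, 5], [6, 7], [9]].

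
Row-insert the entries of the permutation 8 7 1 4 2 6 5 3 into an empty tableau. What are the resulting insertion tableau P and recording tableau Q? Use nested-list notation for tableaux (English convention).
Insert each entry of the permutation into P by Schensted row insertion, recording in Q the position of each new cell.

Insert 8: appended to row 1. P = [[8]].
Insert 7: 7 bumps 8 from row 1; 8 starts row 2. P = [[7], [8]].
Insert 1: 1 bumps 7 from row 1; 7 bumps 8 from row 2; 8 starts row 3. P = [[1], [7], [8]].
Insert 4: appended to row 1. P = [[1, 4], [7], [8]].
Insert 2: 2 bumps 4 from row 1; 4 bumps 7 from row 2; 7 bumps 8 from row 3; 8 starts row 4. P = [[1, 2], [4], [7], [8]].
Insert 6: appended to row 1. P = [[1, 2, 6], [4], [7], [8]].
Insert 5: 5 bumps 6 from row 1; 6 appends to row 2. P = [[1, 2, 5], [4, 6], [7], [8]].
Insert 3: 3 bumps 5 from row 1; 5 bumps 6 from row 2; 6 bumps 7 from row 3; 7 bumps 8 from row 4; 8 starts row 5. P = [[1, 2, 3], [4, 5], [6], [7], [8]].

So P = [[1, 2, 3], [4, 5], [6], [7], [8]], Q = [[1, 4, 6], [2, 7], [3], [5], [8]].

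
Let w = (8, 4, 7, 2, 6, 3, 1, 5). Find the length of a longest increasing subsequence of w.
3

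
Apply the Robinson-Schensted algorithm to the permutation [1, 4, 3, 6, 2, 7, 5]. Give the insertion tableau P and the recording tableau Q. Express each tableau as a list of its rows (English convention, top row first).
P = [[1, 2, 5, 7], [3, 6], [4]], Q = [[1, 2, 4, 6], [3, 7], [5]]

Insert each entry of the permutation into P by Schensted row insertion, recording in Q the position of each new cell.

Insert 1: appended to row 1. P = [[1]], Q = [[1]].
Insert 4: appended to row 1. P = [[1, 4]], Q = [[1, 2]].
Insert 3: 3 bumps 4 from row 1; 4 starts row 2. P = [[1, 3], [4]], Q = [[1, 2], [3]].
Insert 6: appended to row 1. P = [[1, 3, 6], [4]], Q = [[1, 2, 4], [3]].
Insert 2: 2 bumps 3 from row 1; 3 bumps 4 from row 2; 4 starts row 3. P = [[1, 2, 6], [3], [4]], Q = [[1, 2, 4], [3], [5]].
Insert 7: appended to row 1. P = [[1, 2, 6, 7], [3], [4]], Q = [[1, 2, 4, 6], [3], [5]].
Insert 5: 5 bumps 6 from row 1; 6 appends to row 2. P = [[1, 2, 5, 7], [3, 6], [4]], Q = [[1, 2, 4, 6], [3, 7], [5]].

So P = [[1, 2, 5, 7], [3, 6], [4]], Q = [[1, 2, 4, 6], [3, 7], [5]].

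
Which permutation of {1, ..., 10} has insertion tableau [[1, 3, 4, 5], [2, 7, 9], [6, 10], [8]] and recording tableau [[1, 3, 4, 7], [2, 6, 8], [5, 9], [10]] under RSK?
8 2 6 7 3 4 10 9 5 1

Reverse RSK: for i = n, n-1, ..., 1, locate i in Q, remove the corresponding corner cell from P, and reverse-bump its entry up through P; the value ejected from row 1 is w(i).

So w = 8 2 6 7 3 4 10 9 5 1.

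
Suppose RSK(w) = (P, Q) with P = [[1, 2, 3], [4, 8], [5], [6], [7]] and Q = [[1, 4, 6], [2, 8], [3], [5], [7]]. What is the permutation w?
7 6 1 5 4 8 2 3

Reverse the RSK construction: for i from n down to 1, find the cell of Q containing i, remove the entry at that cell from P, and reverse-bump it up through P; the value ejected from row 1 is w(i).

Step i=8: Q has 8 at row 2, column 2; remove 8 from row 2 of P and reverse-bump: 8 enters row 1 and ejects 3. So w(8) = 3. P is now [[1, 2, 8], [4], [5], [6], [7]].
Step i=7: Q has 7 at row 5, column 1; remove 7 from row 5 of P and reverse-bump: 7 enters row 4 and ejects 6; 6 enters row 3 and ejects 5; 5 enters row 2 and ejects 4; 4 enters row 1 and ejects 2. So w(7) = 2. P is now [[1, 4, 8], [5], [6], [7]].
Step i=6: Q has 6 at row 1, column 3; remove that cell from P, ejecting 8. So w(6) = 8. P is now [[1, 4], [5], [6], [7]].
Step i=5: Q has 5 at row 4, column 1; remove 7 from row 4 of P and reverse-bump: 7 enters row 3 and ejects 6; 6 enters row 2 and ejects 5; 5 enters row 1 and ejects 4. So w(5) = 4. P is now [[1, 5], [6], [7]].
Step i=4: Q has 4 at row 1, column 2; remove that cell from P, ejecting 5. So w(4) = 5. P is now [[1], [6], [7]].
Step i=3: Q has 3 at row 3, column 1; remove 7 from row 3 of P and reverse-bump: 7 enters row 2 and ejects 6; 6 enters row 1 and ejects 1. So w(3) = 1. P is now [[6], [7]].
Step i=2: Q has 2 at row 2, column 1; remove 7 from row 2 of P and reverse-bump: 7 enters row 1 and ejects 6. So w(2) = 6. P is now [[7]].
Step i=1: Q has 1 at row 1, column 1; remove that cell from P, ejecting 7. So w(1) = 7. P is now [].

So w = 7 6 1 5 4 8 2 3.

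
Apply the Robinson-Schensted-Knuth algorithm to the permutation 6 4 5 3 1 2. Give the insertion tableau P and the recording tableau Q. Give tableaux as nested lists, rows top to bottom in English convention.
P = [[1, 2], [3, 5], [4], [6]], Q = [[1, 3], [2, 6], [4], [5]]

Insert each entry of the permutation into P by Schensted row insertion, recording in Q the position of each new cell.

After inserting 6: P = [[6]].
After inserting 4: P = [[4], [6]].
After inserting 5: P = [[4, 5], [6]].
After inserting 3: P = [[3, 5], [4], [6]].
After inserting 1: P = [[1, 5], [3], [4], [6]].
After inserting 2: P = [[1, 2], [3, 5], [4], [6]].

So P = [[1, 2], [3, 5], [4], [6]], Q = [[1, 3], [2, 6], [4], [5]].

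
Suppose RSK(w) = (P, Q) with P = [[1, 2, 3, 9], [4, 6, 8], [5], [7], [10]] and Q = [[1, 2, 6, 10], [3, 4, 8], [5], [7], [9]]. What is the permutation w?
Reverse RSK: for i = n, n-1, ..., 1, locate i in Q, remove the corresponding corner cell from P, and reverse-bump its entry up through P; the value ejected from row 1 is w(i).

So w = 5 10 1 7 6 8 2 4 3 9.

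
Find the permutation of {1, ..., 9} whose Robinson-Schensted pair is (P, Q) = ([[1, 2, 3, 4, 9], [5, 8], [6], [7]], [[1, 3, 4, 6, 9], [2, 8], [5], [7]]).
7 1 2 6 5 8 3 4 9

Reverse the RSK construction: for i from n down to 1, find the cell of Q containing i, remove the entry at that cell from P, and reverse-bump it up through P; the value ejected from row 1 is w(i).

Step i=9: Q has 9 at row 1, column 5; remove that cell from P, ejecting 9. So w(9) = 9. P is now [[1, 2, 3, 4], [5, 8], [6], [7]].
Step i=8: Q has 8 at row 2, column 2; remove 8 from row 2 of P and reverse-bump: 8 enters row 1 and ejects 4. So w(8) = 4. P is now [[1, 2, 3, 8], [5], [6], [7]].
Step i=7: Q has 7 at row 4, column 1; remove 7 from row 4 of P and reverse-bump: 7 enters row 3 and ejects 6; 6 enters row 2 and ejects 5; 5 enters row 1 and ejects 3. So w(7) = 3. P is now [[1, 2, 5, 8], [6], [7]].
Step i=6: Q has 6 at row 1, column 4; remove that cell from P, ejecting 8. So w(6) = 8. P is now [[1, 2, 5], [6], [7]].
Step i=5: Q has 5 at row 3, column 1; remove 7 from row 3 of P and reverse-bump: 7 enters row 2 and ejects 6; 6 enters row 1 and ejects 5. So w(5) = 5. P is now [[1, 2, 6], [7]].
Step i=4: Q has 4 at row 1, column 3; remove that cell from P, ejecting 6. So w(4) = 6. P is now [[1, 2], [7]].
Step i=3: Q has 3 at row 1, column 2; remove that cell from P, ejecting 2. So w(3) = 2. P is now [[1], [7]].
Step i=2: Q has 2 at row 2, column 1; remove 7 from row 2 of P and reverse-bump: 7 enters row 1 and ejects 1. So w(2) = 1. P is now [[7]].
Step i=1: Q has 1 at row 1, column 1; remove that cell from P, ejecting 7. So w(1) = 7. P is now [].

So w = 7 1 2 6 5 8 3 4 9.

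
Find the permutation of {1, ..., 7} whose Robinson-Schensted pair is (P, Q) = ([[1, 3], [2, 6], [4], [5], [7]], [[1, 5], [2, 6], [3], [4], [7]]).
7 5 4 2 6 3 1

Reverse the RSK construction: for i from n down to 1, find the cell of Q containing i, remove the entry at that cell from P, and reverse-bump it up through P; the value ejected from row 1 is w(i).

Step i=7: Q has 7 at row 5, column 1; remove 7 from row 5 of P and reverse-bump: 7 enters row 4 and ejects 5; 5 enters row 3 and ejects 4; 4 enters row 2 and ejects 2; 2 enters row 1 and ejects 1. So w(7) = 1. P is now [[2, 3], [4, 6], [5], [7]].
Step i=6: Q has 6 at row 2, column 2; remove 6 from row 2 of P and reverse-bump: 6 enters row 1 and ejects 3. So w(6) = 3. P is now [[2, 6], [4], [5], [7]].
Step i=5: Q has 5 at row 1, column 2; remove that cell from P, ejecting 6. So w(5) = 6. P is now [[2], [4], [5], [7]].
Step i=4: Q has 4 at row 4, column 1; remove 7 from row 4 of P and reverse-bump: 7 enters row 3 and ejects 5; 5 enters row 2 and ejects 4; 4 enters row 1 and ejects 2. So w(4) = 2. P is now [[4], [5], [7]].
Step i=3: Q has 3 at row 3, column 1; remove 7 from row 3 of P and reverse-bump: 7 enters row 2 and ejects 5; 5 enters row 1 and ejects 4. So w(3) = 4. P is now [[5], [7]].
Step i=2: Q has 2 at row 2, column 1; remove 7 from row 2 of P and reverse-bump: 7 enters row 1 and ejects 5. So w(2) = 5. P is now [[7]].
Step i=1: Q has 1 at row 1, column 1; remove that cell from P, ejecting 7. So w(1) = 7. P is now [].

So w = 7 5 4 2 6 3 1.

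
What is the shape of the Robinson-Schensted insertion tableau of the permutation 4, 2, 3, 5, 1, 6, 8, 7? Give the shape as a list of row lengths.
Row-insert each entry into an empty tableau.

After inserting 4: P = [[4]].
After inserting 2: P = [[2], [4]].
After inserting 3: P = [[2, 3], [4]].
After inserting 5: P = [[2, 3, 5], [4]].
After inserting 1: P = [[1, 3, 5], [2], [4]].
After inserting 6: P = [[1, 3, 5, 6], [2], [4]].
After inserting 8: P = [[1, 3, 5, 6, 8], [2], [4]].
After inserting 7: P = [[1, 3, 5, 6, 7], [2, 8], [4]].

The final insertion tableau P = [[1, 3, 5, 6, 7], [2, 8], [4]] has shape [5, 2, 1].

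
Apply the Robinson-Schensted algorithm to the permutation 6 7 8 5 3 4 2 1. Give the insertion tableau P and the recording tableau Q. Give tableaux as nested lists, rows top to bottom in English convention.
P = [[1, 4, 8], [2, 7], [3], [5], [6]], Q = [[1, 2, 3], [4, 6], [5], [7], [8]]

Insert each entry of the permutation into P by Schensted row insertion, recording in Q the position of each new cell.

Insert 6: appended to row 1. P = [[6]].
Insert 7: appended to row 1. P = [[6, 7]].
Insert 8: appended to row 1. P = [[6, 7, 8]].
Insert 5: 5 bumps 6 from row 1; 6 starts row 2. P = [[5, 7, 8], [6]].
Insert 3: 3 bumps 5 from row 1; 5 bumps 6 from row 2; 6 starts row 3. P = [[3, 7, 8], [5], [6]].
Insert 4: 4 bumps 7 from row 1; 7 appends to row 2. P = [[3, 4, 8], [5, 7], [6]].
Insert 2: 2 bumps 3 from row 1; 3 bumps 5 from row 2; 5 bumps 6 from row 3; 6 starts row 4. P = [[2, 4, 8], [3, 7], [5], [6]].
Insert 1: 1 bumps 2 from row 1; 2 bumps 3 from row 2; 3 bumps 5 from row 3; 5 bumps 6 from row 4; 6 starts row 5. P = [[1, 4, 8], [2, 7], [3], [5], [6]].

So P = [[1, 4, 8], [2, 7], [3], [5], [6]], Q = [[1, 2, 3], [4, 6], [5], [7], [8]].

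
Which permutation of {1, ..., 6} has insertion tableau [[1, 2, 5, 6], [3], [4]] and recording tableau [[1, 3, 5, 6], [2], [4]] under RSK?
Reverse the RSK construction: for i from n down to 1, find the cell of Q containing i, remove the entry at that cell from P, and reverse-bump it up through P; the value ejected from row 1 is w(i).

Step i=6: Q has 6 at row 1, column 4; remove that cell from P, ejecting 6. So w(6) = 6. P is now [[1, 2, 5], [3], [4]].
Step i=5: Q has 5 at row 1, column 3; remove that cell from P, ejecting 5. So w(5) = 5. P is now [[1, 2], [3], [4]].
Step i=4: Q has 4 at row 3, column 1; remove 4 from row 3 of P and reverse-bump: 4 enters row 2 and ejects 3; 3 enters row 1 and ejects 2. So w(4) = 2. P is now [[1, 3], [4]].
Step i=3: Q has 3 at row 1, column 2; remove that cell from P, ejecting 3. So w(3) = 3. P is now [[1], [4]].
Step i=2: Q has 2 at row 2, column 1; remove 4 from row 2 of P and reverse-bump: 4 enters row 1 and ejects 1. So w(2) = 1. P is now [[4]].
Step i=1: Q has 1 at row 1, column 1; remove that cell from P, ejecting 4. So w(1) = 4. P is now [].

So w = 4 1 3 2 5 6.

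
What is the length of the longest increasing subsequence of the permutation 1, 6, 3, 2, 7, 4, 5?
4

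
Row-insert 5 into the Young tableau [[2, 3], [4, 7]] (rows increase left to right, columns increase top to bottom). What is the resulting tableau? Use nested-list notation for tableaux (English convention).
[[2, 3, 5], [4, 7]]

5 is larger than every entry of row 1, so it is appended to row 1. The new tableau is [[2, 3, 5], [4, 7]].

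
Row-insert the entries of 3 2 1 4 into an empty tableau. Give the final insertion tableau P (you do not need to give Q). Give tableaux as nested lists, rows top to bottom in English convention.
P = [[1, 4], [2], [3]]

Insert 3: appended to row 1. P = [[3]].
Insert 2: 2 bumps 3 from row 1; 3 starts row 2. P = [[2], [3]].
Insert 1: 1 bumps 2 from row 1; 2 bumps 3 from row 2; 3 starts row 3. P = [[1], [2], [3]].
Insert 4: appended to row 1. P = [[1, 4], [2], [3]].

So P = [[1, 4], [2], [3]].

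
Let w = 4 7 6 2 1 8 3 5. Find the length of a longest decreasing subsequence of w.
4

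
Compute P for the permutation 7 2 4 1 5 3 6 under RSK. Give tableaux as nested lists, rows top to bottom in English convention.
P = [[1, 3, 5, 6], [2, 4], [7]]

Insert 7: appended to row 1. P = [[7]].
Insert 2: 2 bumps 7 from row 1; 7 starts row 2. P = [[2], [7]].
Insert 4: appended to row 1. P = [[2, 4], [7]].
Insert 1: 1 bumps 2 from row 1; 2 bumps 7 from row 2; 7 starts row 3. P = [[1, 4], [2], [7]].
Insert 5: appended to row 1. P = [[1, 4, 5], [2], [7]].
Insert 3: 3 bumps 4 from row 1; 4 appends to row 2. P = [[1, 3, 5], [2, 4], [7]].
Insert 6: appended to row 1. P = [[1, 3, 5, 6], [2, 4], [7]].

So P = [[1, 3, 5, 6], [2, 4], [7]].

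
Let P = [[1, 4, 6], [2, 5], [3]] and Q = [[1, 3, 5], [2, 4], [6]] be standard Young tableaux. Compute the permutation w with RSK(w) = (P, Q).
Reverse RSK: for i = n, n-1, ..., 1, locate i in Q, remove the corresponding corner cell from P, and reverse-bump its entry up through P; the value ejected from row 1 is w(i).

So w = 3 2 5 4 6 1.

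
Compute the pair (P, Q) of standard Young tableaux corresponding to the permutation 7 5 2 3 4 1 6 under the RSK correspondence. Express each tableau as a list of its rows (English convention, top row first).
Insert each entry of the permutation into P by Schensted row insertion, recording in Q the position of each new cell.

Insert 7: appended to row 1. P = [[7]], Q = [[1]].
Insert 5: 5 bumps 7 from row 1; 7 starts row 2. P = [[5], [7]], Q = [[1], [2]].
Insert 2: 2 bumps 5 from row 1; 5 bumps 7 from row 2; 7 starts row 3. P = [[2], [5], [7]], Q = [[1], [2], [3]].
Insert 3: appended to row 1. P = [[2, 3], [5], [7]], Q = [[1, 4], [2], [3]].
Insert 4: appended to row 1. P = [[2, 3, 4], [5], [7]], Q = [[1, 4, 5], [2], [3]].
Insert 1: 1 bumps 2 from row 1; 2 bumps 5 from row 2; 5 bumps 7 from row 3; 7 starts row 4. P = [[1, 3, 4], [2], [5], [7]], Q = [[1, 4, 5], [2], [3], [6]].
Insert 6: appended to row 1. P = [[1, 3, 4, 6], [2], [5], [7]], Q = [[1, 4, 5, 7], [2], [3], [6]].

So P = [[1, 3, 4, 6], [2], [5], [7]], Q = [[1, 4, 5, 7], [2], [3], [6]].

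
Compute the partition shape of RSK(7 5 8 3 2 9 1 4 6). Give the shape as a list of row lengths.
Row-insert each entry into an empty tableau.

After inserting 7: P = [[7]].
After inserting 5: P = [[5], [7]].
After inserting 8: P = [[5, 8], [7]].
After inserting 3: P = [[3, 8], [5], [7]].
After inserting 2: P = [[2, 8], [3], [5], [7]].
After inserting 9: P = [[2, 8, 9], [3], [5], [7]].
After inserting 1: P = [[1, 8, 9], [2], [3], [5], [7]].
After inserting 4: P = [[1, 4, 9], [2, 8], [3], [5], [7]].
After inserting 6: P = [[1, 4, 6], [2, 8, 9], [3], [5], [7]].

The final insertion tableau P = [[1, 4, 6], [2, 8, 9], [3], [5], [7]] has shape [3, 3, 1, 1, 1].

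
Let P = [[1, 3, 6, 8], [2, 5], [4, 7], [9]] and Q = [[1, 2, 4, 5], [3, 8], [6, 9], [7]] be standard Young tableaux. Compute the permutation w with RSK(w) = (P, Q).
4 9 5 7 8 2 1 6 3

Reverse the RSK construction: for i from n down to 1, find the cell of Q containing i, remove the entry at that cell from P, and reverse-bump it up through P; the value ejected from row 1 is w(i).

Step i=9: Q has 9 at row 3, column 2; remove 7 from row 3 of P and reverse-bump: 7 enters row 2 and ejects 5; 5 enters row 1 and ejects 3. So w(9) = 3. P is now [[1, 5, 6, 8], [2, 7], [4], [9]].
Step i=8: Q has 8 at row 2, column 2; remove 7 from row 2 of P and reverse-bump: 7 enters row 1 and ejects 6. So w(8) = 6. P is now [[1, 5, 7, 8], [2], [4], [9]].
Step i=7: Q has 7 at row 4, column 1; remove 9 from row 4 of P and reverse-bump: 9 enters row 3 and ejects 4; 4 enters row 2 and ejects 2; 2 enters row 1 and ejects 1. So w(7) = 1. P is now [[2, 5, 7, 8], [4], [9]].
Step i=6: Q has 6 at row 3, column 1; remove 9 from row 3 of P and reverse-bump: 9 enters row 2 and ejects 4; 4 enters row 1 and ejects 2. So w(6) = 2. P is now [[4, 5, 7, 8], [9]].
Step i=5: Q has 5 at row 1, column 4; remove that cell from P, ejecting 8. So w(5) = 8. P is now [[4, 5, 7], [9]].
Step i=4: Q has 4 at row 1, column 3; remove that cell from P, ejecting 7. So w(4) = 7. P is now [[4, 5], [9]].
Step i=3: Q has 3 at row 2, column 1; remove 9 from row 2 of P and reverse-bump: 9 enters row 1 and ejects 5. So w(3) = 5. P is now [[4, 9]].
Step i=2: Q has 2 at row 1, column 2; remove that cell from P, ejecting 9. So w(2) = 9. P is now [[4]].
Step i=1: Q has 1 at row 1, column 1; remove that cell from P, ejecting 4. So w(1) = 4. P is now [].

So w = 4 9 5 7 8 2 1 6 3.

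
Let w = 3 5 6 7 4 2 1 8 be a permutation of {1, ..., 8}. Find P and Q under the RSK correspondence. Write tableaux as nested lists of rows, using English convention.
Insert each entry of the permutation into P by Schensted row insertion, recording in Q the position of each new cell.

Insert 3: appended to row 1. P = [[3]].
Insert 5: appended to row 1. P = [[3, 5]].
Insert 6: appended to row 1. P = [[3, 5, 6]].
Insert 7: appended to row 1. P = [[3, 5, 6, 7]].
Insert 4: 4 bumps 5 from row 1; 5 starts row 2. P = [[3, 4, 6, 7], [5]].
Insert 2: 2 bumps 3 from row 1; 3 bumps 5 from row 2; 5 starts row 3. P = [[2, 4, 6, 7], [3], [5]].
Insert 1: 1 bumps 2 from row 1; 2 bumps 3 from row 2; 3 bumps 5 from row 3; 5 starts row 4. P = [[1, 4, 6, 7], [2], [3], [5]].
Insert 8: appended to row 1. P = [[1, 4, 6, 7, 8], [2], [3], [5]].

So P = [[1, 4, 6, 7, 8], [2], [3], [5]], Q = [[1, 2, 3, 4, 8], [5], [6], [7]].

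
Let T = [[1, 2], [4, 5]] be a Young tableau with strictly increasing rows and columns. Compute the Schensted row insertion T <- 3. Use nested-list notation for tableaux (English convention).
[[1, 2, 3], [4, 5]]

3 is larger than every entry of row 1, so it is appended to row 1. The new tableau is [[1, 2, 3], [4, 5]].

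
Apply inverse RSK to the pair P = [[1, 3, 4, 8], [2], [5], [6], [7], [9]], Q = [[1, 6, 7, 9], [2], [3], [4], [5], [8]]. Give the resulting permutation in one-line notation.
9 7 6 5 2 3 4 1 8

Reverse the RSK construction: for i from n down to 1, find the cell of Q containing i, remove the entry at that cell from P, and reverse-bump it up through P; the value ejected from row 1 is w(i).

Step i=9: Q has 9 at row 1, column 4; remove that cell from P, ejecting 8. So w(9) = 8. P is now [[1, 3, 4], [2], [5], [6], [7], [9]].
Step i=8: Q has 8 at row 6, column 1; remove 9 from row 6 of P and reverse-bump: 9 enters row 5 and ejects 7; 7 enters row 4 and ejects 6; 6 enters row 3 and ejects 5; 5 enters row 2 and ejects 2; 2 enters row 1 and ejects 1. So w(8) = 1. P is now [[2, 3, 4], [5], [6], [7], [9]].
Step i=7: Q has 7 at row 1, column 3; remove that cell from P, ejecting 4. So w(7) = 4. P is now [[2, 3], [5], [6], [7], [9]].
Step i=6: Q has 6 at row 1, column 2; remove that cell from P, ejecting 3. So w(6) = 3. P is now [[2], [5], [6], [7], [9]].
Step i=5: Q has 5 at row 5, column 1; remove 9 from row 5 of P and reverse-bump: 9 enters row 4 and ejects 7; 7 enters row 3 and ejects 6; 6 enters row 2 and ejects 5; 5 enters row 1 and ejects 2. So w(5) = 2. P is now [[5], [6], [7], [9]].
Step i=4: Q has 4 at row 4, column 1; remove 9 from row 4 of P and reverse-bump: 9 enters row 3 and ejects 7; 7 enters row 2 and ejects 6; 6 enters row 1 and ejects 5. So w(4) = 5. P is now [[6], [7], [9]].
Step i=3: Q has 3 at row 3, column 1; remove 9 from row 3 of P and reverse-bump: 9 enters row 2 and ejects 7; 7 enters row 1 and ejects 6. So w(3) = 6. P is now [[7], [9]].
Step i=2: Q has 2 at row 2, column 1; remove 9 from row 2 of P and reverse-bump: 9 enters row 1 and ejects 7. So w(2) = 7. P is now [[9]].
Step i=1: Q has 1 at row 1, column 1; remove that cell from P, ejecting 9. So w(1) = 9. P is now [].

So w = 9 7 6 5 2 3 4 1 8.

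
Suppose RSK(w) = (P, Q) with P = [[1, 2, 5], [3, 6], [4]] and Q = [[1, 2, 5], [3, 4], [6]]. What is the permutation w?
Reverse the RSK construction: for i from n down to 1, find the cell of Q containing i, remove the entry at that cell from P, and reverse-bump it up through P; the value ejected from row 1 is w(i).

Step i=6: Q has 6 at row 3, column 1; remove 4 from row 3 of P and reverse-bump: 4 enters row 2 and ejects 3; 3 enters row 1 and ejects 2. So w(6) = 2. P is now [[1, 3, 5], [4, 6]].
Step i=5: Q has 5 at row 1, column 3; remove that cell from P, ejecting 5. So w(5) = 5. P is now [[1, 3], [4, 6]].
Step i=4: Q has 4 at row 2, column 2; remove 6 from row 2 of P and reverse-bump: 6 enters row 1 and ejects 3. So w(4) = 3. P is now [[1, 6], [4]].
Step i=3: Q has 3 at row 2, column 1; remove 4 from row 2 of P and reverse-bump: 4 enters row 1 and ejects 1. So w(3) = 1. P is now [[4, 6]].
Step i=2: Q has 2 at row 1, column 2; remove that cell from P, ejecting 6. So w(2) = 6. P is now [[4]].
Step i=1: Q has 1 at row 1, column 1; remove that cell from P, ejecting 4. So w(1) = 4. P is now [].

So w = 4 6 1 3 5 2.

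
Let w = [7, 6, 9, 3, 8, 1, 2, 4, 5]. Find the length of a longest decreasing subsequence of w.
4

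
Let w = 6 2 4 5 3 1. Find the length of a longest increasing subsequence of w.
3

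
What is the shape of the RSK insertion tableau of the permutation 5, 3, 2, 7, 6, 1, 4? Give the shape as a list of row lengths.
Row-insert each entry into an empty tableau.

After inserting 5: P = [[5]].
After inserting 3: P = [[3], [5]].
After inserting 2: P = [[2], [3], [5]].
After inserting 7: P = [[2, 7], [3], [5]].
After inserting 6: P = [[2, 6], [3, 7], [5]].
After inserting 1: P = [[1, 6], [2, 7], [3], [5]].
After inserting 4: P = [[1, 4], [2, 6], [3, 7], [5]].

The final insertion tableau P = [[1, 4], [2, 6], [3, 7], [5]] has shape [2, 2, 2, 1].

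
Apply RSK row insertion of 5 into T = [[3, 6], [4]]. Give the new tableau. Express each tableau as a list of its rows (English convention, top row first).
In row 1, 5 replaces 6 (the leftmost entry greater than 5); 6 is bumped to row 2. 6 is appended to row 2. The new tableau is [[3, 5], [4, 6]].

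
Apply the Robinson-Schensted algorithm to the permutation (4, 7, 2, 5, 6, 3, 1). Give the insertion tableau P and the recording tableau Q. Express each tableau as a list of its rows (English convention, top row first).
Insert each entry of the permutation into P by Schensted row insertion, recording in Q the position of each new cell.

Insert 4: appended to row 1. P = [[4]].
Insert 7: appended to row 1. P = [[4, 7]].
Insert 2: 2 bumps 4 from row 1; 4 starts row 2. P = [[2, 7], [4]].
Insert 5: 5 bumps 7 from row 1; 7 appends to row 2. P = [[2, 5], [4, 7]].
Insert 6: appended to row 1. P = [[2, 5, 6], [4, 7]].
Insert 3: 3 bumps 5 from row 1; 5 bumps 7 from row 2; 7 starts row 3. P = [[2, 3, 6], [4, 5], [7]].
Insert 1: 1 bumps 2 from row 1; 2 bumps 4 from row 2; 4 bumps 7 from row 3; 7 starts row 4. P = [[1, 3, 6], [2, 5], [4], [7]].

So P = [[1, 3, 6], [2, 5], [4], [7]], Q = [[1, 2, 5], [3, 4], [6], [7]].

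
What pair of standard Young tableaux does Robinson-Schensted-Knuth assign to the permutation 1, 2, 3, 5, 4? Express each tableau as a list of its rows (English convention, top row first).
P = [[1, 2, 3, 4], [5]], Q = [[1, 2, 3, 4], [5]]

Insert each entry of the permutation into P by Schensted row insertion, recording in Q the position of each new cell.

After inserting 1: P = [[1]].
After inserting 2: P = [[1, 2]].
After inserting 3: P = [[1, 2, 3]].
After inserting 5: P = [[1, 2, 3, 5]].
After inserting 4: P = [[1, 2, 3, 4], [5]].

So P = [[1, 2, 3, 4], [5]], Q = [[1, 2, 3, 4], [5]].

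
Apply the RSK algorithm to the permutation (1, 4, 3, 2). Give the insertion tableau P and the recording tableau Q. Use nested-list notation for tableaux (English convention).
P = [[1, 2], [3], [4]], Q = [[1, 2], [3], [4]]

Insert each entry of the permutation into P by Schensted row insertion, recording in Q the position of each new cell.

After inserting 1: P = [[1]].
After inserting 4: P = [[1, 4]].
After inserting 3: P = [[1, 3], [4]].
After inserting 2: P = [[1, 2], [3], [4]].

So P = [[1, 2], [3], [4]], Q = [[1, 2], [3], [4]].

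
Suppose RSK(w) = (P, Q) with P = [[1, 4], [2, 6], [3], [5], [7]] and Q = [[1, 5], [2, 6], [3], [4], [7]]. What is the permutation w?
Reverse the RSK construction: for i from n down to 1, find the cell of Q containing i, remove the entry at that cell from P, and reverse-bump it up through P; the value ejected from row 1 is w(i).

Step i=7: Q has 7 at row 5, column 1; remove 7 from row 5 of P and reverse-bump: 7 enters row 4 and ejects 5; 5 enters row 3 and ejects 3; 3 enters row 2 and ejects 2; 2 enters row 1 and ejects 1. So w(7) = 1. P is now [[2, 4], [3, 6], [5], [7]].
Step i=6: Q has 6 at row 2, column 2; remove 6 from row 2 of P and reverse-bump: 6 enters row 1 and ejects 4. So w(6) = 4. P is now [[2, 6], [3], [5], [7]].
Step i=5: Q has 5 at row 1, column 2; remove that cell from P, ejecting 6. So w(5) = 6. P is now [[2], [3], [5], [7]].
Step i=4: Q has 4 at row 4, column 1; remove 7 from row 4 of P and reverse-bump: 7 enters row 3 and ejects 5; 5 enters row 2 and ejects 3; 3 enters row 1 and ejects 2. So w(4) = 2. P is now [[3], [5], [7]].
Step i=3: Q has 3 at row 3, column 1; remove 7 from row 3 of P and reverse-bump: 7 enters row 2 and ejects 5; 5 enters row 1 and ejects 3. So w(3) = 3. P is now [[5], [7]].
Step i=2: Q has 2 at row 2, column 1; remove 7 from row 2 of P and reverse-bump: 7 enters row 1 and ejects 5. So w(2) = 5. P is now [[7]].
Step i=1: Q has 1 at row 1, column 1; remove that cell from P, ejecting 7. So w(1) = 7. P is now [].

So w = 7 5 3 2 6 4 1.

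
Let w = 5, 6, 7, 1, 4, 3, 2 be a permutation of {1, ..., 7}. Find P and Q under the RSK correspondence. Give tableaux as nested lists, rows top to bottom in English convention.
P = [[1, 2, 7], [3, 6], [4], [5]], Q = [[1, 2, 3], [4, 5], [6], [7]]

Insert each entry of the permutation into P by Schensted row insertion, recording in Q the position of each new cell.

Insert 5: appended to row 1. P = [[5]].
Insert 6: appended to row 1. P = [[5, 6]].
Insert 7: appended to row 1. P = [[5, 6, 7]].
Insert 1: 1 bumps 5 from row 1; 5 starts row 2. P = [[1, 6, 7], [5]].
Insert 4: 4 bumps 6 from row 1; 6 appends to row 2. P = [[1, 4, 7], [5, 6]].
Insert 3: 3 bumps 4 from row 1; 4 bumps 5 from row 2; 5 starts row 3. P = [[1, 3, 7], [4, 6], [5]].
Insert 2: 2 bumps 3 from row 1; 3 bumps 4 from row 2; 4 bumps 5 from row 3; 5 starts row 4. P = [[1, 2, 7], [3, 6], [4], [5]].

So P = [[1, 2, 7], [3, 6], [4], [5]], Q = [[1, 2, 3], [4, 5], [6], [7]].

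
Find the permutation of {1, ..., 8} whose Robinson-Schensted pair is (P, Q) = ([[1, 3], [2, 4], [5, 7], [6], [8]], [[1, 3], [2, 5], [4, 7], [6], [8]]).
8 6 7 2 5 1 4 3

Reverse the RSK construction: for i from n down to 1, find the cell of Q containing i, remove the entry at that cell from P, and reverse-bump it up through P; the value ejected from row 1 is w(i).

Step i=8: Q has 8 at row 5, column 1; remove 8 from row 5 of P and reverse-bump: 8 enters row 4 and ejects 6; 6 enters row 3 and ejects 5; 5 enters row 2 and ejects 4; 4 enters row 1 and ejects 3. So w(8) = 3. P is now [[1, 4], [2, 5], [6, 7], [8]].
Step i=7: Q has 7 at row 3, column 2; remove 7 from row 3 of P and reverse-bump: 7 enters row 2 and ejects 5; 5 enters row 1 and ejects 4. So w(7) = 4. P is now [[1, 5], [2, 7], [6], [8]].
Step i=6: Q has 6 at row 4, column 1; remove 8 from row 4 of P and reverse-bump: 8 enters row 3 and ejects 6; 6 enters row 2 and ejects 2; 2 enters row 1 and ejects 1. So w(6) = 1. P is now [[2, 5], [6, 7], [8]].
Step i=5: Q has 5 at row 2, column 2; remove 7 from row 2 of P and reverse-bump: 7 enters row 1 and ejects 5. So w(5) = 5. P is now [[2, 7], [6], [8]].
Step i=4: Q has 4 at row 3, column 1; remove 8 from row 3 of P and reverse-bump: 8 enters row 2 and ejects 6; 6 enters row 1 and ejects 2. So w(4) = 2. P is now [[6, 7], [8]].
Step i=3: Q has 3 at row 1, column 2; remove that cell from P, ejecting 7. So w(3) = 7. P is now [[6], [8]].
Step i=2: Q has 2 at row 2, column 1; remove 8 from row 2 of P and reverse-bump: 8 enters row 1 and ejects 6. So w(2) = 6. P is now [[8]].
Step i=1: Q has 1 at row 1, column 1; remove that cell from P, ejecting 8. So w(1) = 8. P is now [].

So w = 8 6 7 2 5 1 4 3.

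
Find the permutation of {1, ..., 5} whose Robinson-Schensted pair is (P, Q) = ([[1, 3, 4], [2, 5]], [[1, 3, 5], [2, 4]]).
2 1 5 3 4

Reverse the RSK construction: for i from n down to 1, find the cell of Q containing i, remove the entry at that cell from P, and reverse-bump it up through P; the value ejected from row 1 is w(i).

Step i=5: Q has 5 at row 1, column 3; remove that cell from P, ejecting 4. So w(5) = 4. P is now [[1, 3], [2, 5]].
Step i=4: Q has 4 at row 2, column 2; remove 5 from row 2 of P and reverse-bump: 5 enters row 1 and ejects 3. So w(4) = 3. P is now [[1, 5], [2]].
Step i=3: Q has 3 at row 1, column 2; remove that cell from P, ejecting 5. So w(3) = 5. P is now [[1], [2]].
Step i=2: Q has 2 at row 2, column 1; remove 2 from row 2 of P and reverse-bump: 2 enters row 1 and ejects 1. So w(2) = 1. P is now [[2]].
Step i=1: Q has 1 at row 1, column 1; remove that cell from P, ejecting 2. So w(1) = 2. P is now [].

So w = 2 1 5 3 4.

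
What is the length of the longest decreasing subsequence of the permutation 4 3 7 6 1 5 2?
4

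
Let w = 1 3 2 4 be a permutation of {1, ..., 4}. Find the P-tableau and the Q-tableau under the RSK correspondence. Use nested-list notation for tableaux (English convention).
Insert each entry of the permutation into P by Schensted row insertion, recording in Q the position of each new cell.

Insert 1: appended to row 1. P = [[1]], Q = [[1]].
Insert 3: appended to row 1. P = [[1, 3]], Q = [[1, 2]].
Insert 2: 2 bumps 3 from row 1; 3 starts row 2. P = [[1, 2], [3]], Q = [[1, 2], [3]].
Insert 4: appended to row 1. P = [[1, 2, 4], [3]], Q = [[1, 2, 4], [3]].

So P = [[1, 2, 4], [3]], Q = [[1, 2, 4], [3]].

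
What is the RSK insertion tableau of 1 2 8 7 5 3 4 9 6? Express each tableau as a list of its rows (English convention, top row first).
P = [[1, 2, 3, 4, 6], [5, 9], [7], [8]]

Insert 1: appended to row 1. P = [[1]].
Insert 2: appended to row 1. P = [[1, 2]].
Insert 8: appended to row 1. P = [[1, 2, 8]].
Insert 7: 7 bumps 8 from row 1; 8 starts row 2. P = [[1, 2, 7], [8]].
Insert 5: 5 bumps 7 from row 1; 7 bumps 8 from row 2; 8 starts row 3. P = [[1, 2, 5], [7], [8]].
Insert 3: 3 bumps 5 from row 1; 5 bumps 7 from row 2; 7 bumps 8 from row 3; 8 starts row 4. P = [[1, 2, 3], [5], [7], [8]].
Insert 4: appended to row 1. P = [[1, 2, 3, 4], [5], [7], [8]].
Insert 9: appended to row 1. P = [[1, 2, 3, 4, 9], [5], [7], [8]].
Insert 6: 6 bumps 9 from row 1; 9 appends to row 2. P = [[1, 2, 3, 4, 6], [5, 9], [7], [8]].

So P = [[1, 2, 3, 4, 6], [5, 9], [7], [8]].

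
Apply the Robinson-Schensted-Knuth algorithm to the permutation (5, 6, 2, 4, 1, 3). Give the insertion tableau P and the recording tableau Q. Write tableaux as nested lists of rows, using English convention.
P = [[1, 3], [2, 4], [5, 6]], Q = [[1, 2], [3, 4], [5, 6]]

Insert each entry of the permutation into P by Schensted row insertion, recording in Q the position of each new cell.

Insert 5: appended to row 1. P = [[5]].
Insert 6: appended to row 1. P = [[5, 6]].
Insert 2: 2 bumps 5 from row 1; 5 starts row 2. P = [[2, 6], [5]].
Insert 4: 4 bumps 6 from row 1; 6 appends to row 2. P = [[2, 4], [5, 6]].
Insert 1: 1 bumps 2 from row 1; 2 bumps 5 from row 2; 5 starts row 3. P = [[1, 4], [2, 6], [5]].
Insert 3: 3 bumps 4 from row 1; 4 bumps 6 from row 2; 6 appends to row 3. P = [[1, 3], [2, 4], [5, 6]].

So P = [[1, 3], [2, 4], [5, 6]], Q = [[1, 2], [3, 4], [5, 6]].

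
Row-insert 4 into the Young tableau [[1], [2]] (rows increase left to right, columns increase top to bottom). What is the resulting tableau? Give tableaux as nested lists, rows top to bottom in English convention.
4 is larger than every entry of row 1, so it is appended to row 1. The new tableau is [[1, 4], [2]].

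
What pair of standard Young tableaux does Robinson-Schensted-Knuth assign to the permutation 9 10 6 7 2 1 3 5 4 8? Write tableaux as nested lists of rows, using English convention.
Insert each entry of the permutation into P by Schensted row insertion, recording in Q the position of each new cell.

After inserting 9: P = [[9]].
After inserting 10: P = [[9, 10]].
After inserting 6: P = [[6, 10], [9]].
After inserting 7: P = [[6, 7], [9, 10]].
After inserting 2: P = [[2, 7], [6, 10], [9]].
After inserting 1: P = [[1, 7], [2, 10], [6], [9]].
After inserting 3: P = [[1, 3], [2, 7], [6, 10], [9]].
After inserting 5: P = [[1, 3, 5], [2, 7], [6, 10], [9]].
After inserting 4: P = [[1, 3, 4], [2, 5], [6, 7], [9, 10]].
After inserting 8: P = [[1, 3, 4, 8], [2, 5], [6, 7], [9, 10]].

So P = [[1, 3, 4, 8], [2, 5], [6, 7], [9, 10]], Q = [[1, 2, 8, 10], [3, 4], [5, 7], [6, 9]].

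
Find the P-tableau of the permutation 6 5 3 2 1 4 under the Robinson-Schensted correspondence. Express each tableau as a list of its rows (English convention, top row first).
After inserting 6: P = [[6]].
After inserting 5: P = [[5], [6]].
After inserting 3: P = [[3], [5], [6]].
After inserting 2: P = [[2], [3], [5], [6]].
After inserting 1: P = [[1], [2], [3], [5], [6]].
After inserting 4: P = [[1, 4], [2], [3], [5], [6]].

So P = [[1, 4], [2], [3], [5], [6]].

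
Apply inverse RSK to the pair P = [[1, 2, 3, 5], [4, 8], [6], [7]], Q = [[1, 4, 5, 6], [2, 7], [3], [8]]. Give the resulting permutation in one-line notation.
Reverse the RSK construction: for i from n down to 1, find the cell of Q containing i, remove the entry at that cell from P, and reverse-bump it up through P; the value ejected from row 1 is w(i).

Step i=8: Q has 8 at row 4, column 1; remove 7 from row 4 of P and reverse-bump: 7 enters row 3 and ejects 6; 6 enters row 2 and ejects 4; 4 enters row 1 and ejects 3. So w(8) = 3. P is now [[1, 2, 4, 5], [6, 8], [7]].
Step i=7: Q has 7 at row 2, column 2; remove 8 from row 2 of P and reverse-bump: 8 enters row 1 and ejects 5. So w(7) = 5. P is now [[1, 2, 4, 8], [6], [7]].
Step i=6: Q has 6 at row 1, column 4; remove that cell from P, ejecting 8. So w(6) = 8. P is now [[1, 2, 4], [6], [7]].
Step i=5: Q has 5 at row 1, column 3; remove that cell from P, ejecting 4. So w(5) = 4. P is now [[1, 2], [6], [7]].
Step i=4: Q has 4 at row 1, column 2; remove that cell from P, ejecting 2. So w(4) = 2. P is now [[1], [6], [7]].
Step i=3: Q has 3 at row 3, column 1; remove 7 from row 3 of P and reverse-bump: 7 enters row 2 and ejects 6; 6 enters row 1 and ejects 1. So w(3) = 1. P is now [[6], [7]].
Step i=2: Q has 2 at row 2, column 1; remove 7 from row 2 of P and reverse-bump: 7 enters row 1 and ejects 6. So w(2) = 6. P is now [[7]].
Step i=1: Q has 1 at row 1, column 1; remove that cell from P, ejecting 7. So w(1) = 7. P is now [].

So w = 7 6 1 2 4 8 5 3.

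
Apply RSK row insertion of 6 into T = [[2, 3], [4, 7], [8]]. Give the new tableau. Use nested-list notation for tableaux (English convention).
[[2, 3, 6], [4, 7], [8]]

6 is larger than every entry of row 1, so it is appended to row 1. The new tableau is [[2, 3, 6], [4, 7], [8]].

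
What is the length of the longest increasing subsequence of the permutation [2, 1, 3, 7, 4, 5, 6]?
5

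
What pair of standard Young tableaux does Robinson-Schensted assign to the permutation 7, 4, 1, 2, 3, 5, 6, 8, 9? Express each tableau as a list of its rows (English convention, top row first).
P = [[1, 2, 3, 5, 6, 8, 9], [4], [7]], Q = [[1, 4, 5, 6, 7, 8, 9], [2], [3]]

Insert each entry of the permutation into P by Schensted row insertion, recording in Q the position of each new cell.

Insert 7: appended to row 1. P = [[7]].
Insert 4: 4 bumps 7 from row 1; 7 starts row 2. P = [[4], [7]].
Insert 1: 1 bumps 4 from row 1; 4 bumps 7 from row 2; 7 starts row 3. P = [[1], [4], [7]].
Insert 2: appended to row 1. P = [[1, 2], [4], [7]].
Insert 3: appended to row 1. P = [[1, 2, 3], [4], [7]].
Insert 5: appended to row 1. P = [[1, 2, 3, 5], [4], [7]].
Insert 6: appended to row 1. P = [[1, 2, 3, 5, 6], [4], [7]].
Insert 8: appended to row 1. P = [[1, 2, 3, 5, 6, 8], [4], [7]].
Insert 9: appended to row 1. P = [[1, 2, 3, 5, 6, 8, 9], [4], [7]].

So P = [[1, 2, 3, 5, 6, 8, 9], [4], [7]], Q = [[1, 4, 5, 6, 7, 8, 9], [2], [3]].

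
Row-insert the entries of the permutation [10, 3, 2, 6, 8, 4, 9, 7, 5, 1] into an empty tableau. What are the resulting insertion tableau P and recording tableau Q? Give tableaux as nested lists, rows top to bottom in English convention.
Insert each entry of the permutation into P by Schensted row insertion, recording in Q the position of each new cell.

Insert 10: appended to row 1. P = [[10]], Q = [[1]].
Insert 3: 3 bumps 10 from row 1; 10 starts row 2. P = [[3], [10]], Q = [[1], [2]].
Insert 2: 2 bumps 3 from row 1; 3 bumps 10 from row 2; 10 starts row 3. P = [[2], [3], [10]], Q = [[1], [2], [3]].
Insert 6: appended to row 1. P = [[2, 6], [3], [10]], Q = [[1, 4], [2], [3]].
Insert 8: appended to row 1. P = [[2, 6, 8], [3], [10]], Q = [[1, 4, 5], [2], [3]].
Insert 4: 4 bumps 6 from row 1; 6 appends to row 2. P = [[2, 4, 8], [3, 6], [10]], Q = [[1, 4, 5], [2, 6], [3]].
Insert 9: appended to row 1. P = [[2, 4, 8, 9], [3, 6], [10]], Q = [[1, 4, 5, 7], [2, 6], [3]].
Insert 7: 7 bumps 8 from row 1; 8 appends to row 2. P = [[2, 4, 7, 9], [3, 6, 8], [10]], Q = [[1, 4, 5, 7], [2, 6, 8], [3]].
Insert 5: 5 bumps 7 from row 1; 7 bumps 8 from row 2; 8 bumps 10 from row 3; 10 starts row 4. P = [[2, 4, 5, 9], [3, 6, 7], [8], [10]], Q = [[1, 4, 5, 7], [2, 6, 8], [3], [9]].
Insert 1: 1 bumps 2 from row 1; 2 bumps 3 from row 2; 3 bumps 8 from row 3; 8 bumps 10 from row 4; 10 starts row 5. P = [[1, 4, 5, 9], [2, 6, 7], [3], [8], [10]], Q = [[1, 4, 5, 7], [2, 6, 8], [3], [9], [10]].

So P = [[1, 4, 5, 9], [2, 6, 7], [3], [8], [10]], Q = [[1, 4, 5, 7], [2, 6, 8], [3], [9], [10]].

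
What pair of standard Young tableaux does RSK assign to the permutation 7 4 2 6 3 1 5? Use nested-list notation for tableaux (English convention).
Insert each entry of the permutation into P by Schensted row insertion, recording in Q the position of each new cell.

Insert 7: appended to row 1. P = [[7]].
Insert 4: 4 bumps 7 from row 1; 7 starts row 2. P = [[4], [7]].
Insert 2: 2 bumps 4 from row 1; 4 bumps 7 from row 2; 7 starts row 3. P = [[2], [4], [7]].
Insert 6: appended to row 1. P = [[2, 6], [4], [7]].
Insert 3: 3 bumps 6 from row 1; 6 appends to row 2. P = [[2, 3], [4, 6], [7]].
Insert 1: 1 bumps 2 from row 1; 2 bumps 4 from row 2; 4 bumps 7 from row 3; 7 starts row 4. P = [[1, 3], [2, 6], [4], [7]].
Insert 5: appended to row 1. P = [[1, 3, 5], [2, 6], [4], [7]].

So P = [[1, 3, 5], [2, 6], [4], [7]], Q = [[1, 4, 7], [2, 5], [3], [6]].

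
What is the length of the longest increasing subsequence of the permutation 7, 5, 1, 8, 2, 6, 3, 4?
4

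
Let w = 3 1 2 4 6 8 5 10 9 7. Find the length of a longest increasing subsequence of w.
6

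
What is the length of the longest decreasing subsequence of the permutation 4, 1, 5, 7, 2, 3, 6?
2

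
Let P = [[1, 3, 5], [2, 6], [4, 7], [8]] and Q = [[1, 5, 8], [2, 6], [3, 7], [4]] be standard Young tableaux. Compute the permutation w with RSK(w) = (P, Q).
Reverse RSK: for i = n, n-1, ..., 1, locate i in Q, remove the corresponding corner cell from P, and reverse-bump its entry up through P; the value ejected from row 1 is w(i).

So w = 8 4 2 1 7 6 3 5.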